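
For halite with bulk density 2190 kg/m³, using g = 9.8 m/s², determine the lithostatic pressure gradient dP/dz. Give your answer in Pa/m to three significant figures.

21500 Pa/m

dP/dz = ρg = 2190 kg/m³ × 9.8 m/s² = 21462 Pa/m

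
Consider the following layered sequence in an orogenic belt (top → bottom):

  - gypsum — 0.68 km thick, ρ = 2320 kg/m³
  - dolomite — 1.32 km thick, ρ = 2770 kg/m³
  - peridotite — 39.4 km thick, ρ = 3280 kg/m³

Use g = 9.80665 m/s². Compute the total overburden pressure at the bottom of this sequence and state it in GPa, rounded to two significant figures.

gypsum: 2320 kg/m³ × 9.80665 m/s² × 680 m = 1.547×10^7 Pa = 0.01547 GPa
dolomite: 2770 kg/m³ × 9.80665 m/s² × 1320 m = 3.586×10^7 Pa = 0.03586 GPa
peridotite: 3280 kg/m³ × 9.80665 m/s² × 39400 m = 1.267×10^9 Pa = 1.267 GPa
Total = 0.01547 + 0.03586 + 1.267 = 1.3187 GPa

1.3 GPa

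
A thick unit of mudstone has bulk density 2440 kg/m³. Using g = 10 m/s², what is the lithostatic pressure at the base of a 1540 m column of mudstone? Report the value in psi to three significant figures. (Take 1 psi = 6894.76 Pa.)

mudstone: 2440 kg/m³ × 10 m/s² × 1540 m = 3.758×10^7 Pa = 5450 psi

5450 psi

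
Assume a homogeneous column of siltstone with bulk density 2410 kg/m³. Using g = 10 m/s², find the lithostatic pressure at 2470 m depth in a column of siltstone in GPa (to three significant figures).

siltstone: 2410 kg/m³ × 10 m/s² × 2470 m = 5.953×10^7 Pa = 0.05953 GPa

0.0595 GPa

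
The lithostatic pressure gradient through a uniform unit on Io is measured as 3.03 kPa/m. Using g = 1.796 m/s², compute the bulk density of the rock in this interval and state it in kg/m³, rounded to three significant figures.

ρ = (dP/dz)/g = 3.03 kPa/m / 1.796 m/s² = 3030.0 Pa/m / 1.796 m/s² = 1687.1 kg/m³

1690 kg/m³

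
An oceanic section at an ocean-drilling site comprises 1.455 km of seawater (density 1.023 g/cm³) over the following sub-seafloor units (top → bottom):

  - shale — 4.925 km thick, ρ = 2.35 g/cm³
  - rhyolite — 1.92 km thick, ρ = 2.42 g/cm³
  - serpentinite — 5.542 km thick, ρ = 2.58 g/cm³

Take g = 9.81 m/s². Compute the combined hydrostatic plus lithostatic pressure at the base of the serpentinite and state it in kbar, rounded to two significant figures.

seawater: 1023 kg/m³ × 9.81 m/s² × 1455 m = 1.460×10^7 Pa = 0.1460 kbar
shale: 2350 kg/m³ × 9.81 m/s² × 4925 m = 1.135×10^8 Pa = 1.135 kbar
rhyolite: 2420 kg/m³ × 9.81 m/s² × 1920 m = 4.558×10^7 Pa = 0.4558 kbar
serpentinite: 2580 kg/m³ × 9.81 m/s² × 5542 m = 1.403×10^8 Pa = 1.403 kbar
Total = 0.1460 + 1.135 + 0.4558 + 1.403 = 3.1399 kbar

3.1 kbar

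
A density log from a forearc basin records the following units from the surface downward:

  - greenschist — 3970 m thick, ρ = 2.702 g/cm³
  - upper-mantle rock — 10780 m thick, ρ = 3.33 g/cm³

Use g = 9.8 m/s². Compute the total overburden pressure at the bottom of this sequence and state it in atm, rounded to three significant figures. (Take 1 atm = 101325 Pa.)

4510 atm

greenschist: 2702 kg/m³ × 9.8 m/s² × 3970 m = 1.051×10^8 Pa = 1037 atm
upper-mantle rock: 3330 kg/m³ × 9.8 m/s² × 10780 m = 3.518×10^8 Pa = 3472 atm
Total = 1037 + 3472 = 4509.4 atm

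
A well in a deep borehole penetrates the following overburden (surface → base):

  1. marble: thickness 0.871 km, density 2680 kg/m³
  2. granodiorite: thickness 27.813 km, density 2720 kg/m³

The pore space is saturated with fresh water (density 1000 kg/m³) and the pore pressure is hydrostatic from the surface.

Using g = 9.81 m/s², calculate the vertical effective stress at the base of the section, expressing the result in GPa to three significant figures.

0.484 GPa

Overburden (lithostatic) stress σ_v:
marble: 2680 kg/m³ × 9.81 m/s² × 871 m = 2.290×10^7 Pa = 22.90 MPa
granodiorite: 2720 kg/m³ × 9.81 m/s² × 27813 m = 7.421×10^8 Pa = 742.1 MPa
Total = 22.90 + 742.1 = 765.04 MPa
Pore pressure P_p = 1000 kg/m³ × 9.81 m/s² × 28684 m = 2.814×10^8 Pa = 281.4 MPa
Effective stress σ' = σ_v − P_p = 765.0 − 281.4 = 483.65 MPa = 0.48365 GPa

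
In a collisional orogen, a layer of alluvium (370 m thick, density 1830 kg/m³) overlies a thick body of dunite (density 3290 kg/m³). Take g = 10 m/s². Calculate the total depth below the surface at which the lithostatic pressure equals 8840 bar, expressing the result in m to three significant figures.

27000 m

Pressure at base of upper layers: 1830×10×370 = 6.771×10^6 Pa = 67.71 bar
Remaining pressure to be supplied by dunite: 8.840×10^8 − 6.771×10^6 = 8.772×10^8 Pa
Additional depth in dunite = 8.772×10^8 Pa / (3290 kg/m³ × 10 m/s²) = 26663 m
Total depth = 370 m + 26663 m = 27033 m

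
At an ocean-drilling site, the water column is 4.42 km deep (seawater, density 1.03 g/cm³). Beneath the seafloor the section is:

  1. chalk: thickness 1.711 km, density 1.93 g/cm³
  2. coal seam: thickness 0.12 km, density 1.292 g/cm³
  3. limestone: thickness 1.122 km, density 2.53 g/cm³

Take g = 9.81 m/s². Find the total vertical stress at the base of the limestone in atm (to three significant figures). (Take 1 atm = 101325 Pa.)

1050 atm

seawater: 1030 kg/m³ × 9.81 m/s² × 4420 m = 4.466×10^7 Pa = 440.8 atm
chalk: 1930 kg/m³ × 9.81 m/s² × 1711 m = 3.239×10^7 Pa = 319.7 atm
coal seam: 1292 kg/m³ × 9.81 m/s² × 120 m = 1.521×10^6 Pa = 15.01 atm
limestone: 2530 kg/m³ × 9.81 m/s² × 1122 m = 2.785×10^7 Pa = 274.8 atm
Total = 440.8 + 319.7 + 15.01 + 274.8 = 1050.3 atm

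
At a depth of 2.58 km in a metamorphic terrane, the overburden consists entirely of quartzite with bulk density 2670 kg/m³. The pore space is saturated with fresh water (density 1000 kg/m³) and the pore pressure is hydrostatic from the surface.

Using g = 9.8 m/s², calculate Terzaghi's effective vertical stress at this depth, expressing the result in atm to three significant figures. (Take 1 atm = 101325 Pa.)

417 atm

Overburden (lithostatic) stress σ_v:
quartzite: 2670 kg/m³ × 9.8 m/s² × 2580 m = 6.751×10^7 Pa = 67.51 MPa
Pore pressure P_p = 1000 kg/m³ × 9.8 m/s² × 2580 m = 2.528×10^7 Pa = 25.28 MPa
Effective stress σ' = σ_v − P_p = 67.51 − 25.28 = 42.224 MPa = 416.72 atm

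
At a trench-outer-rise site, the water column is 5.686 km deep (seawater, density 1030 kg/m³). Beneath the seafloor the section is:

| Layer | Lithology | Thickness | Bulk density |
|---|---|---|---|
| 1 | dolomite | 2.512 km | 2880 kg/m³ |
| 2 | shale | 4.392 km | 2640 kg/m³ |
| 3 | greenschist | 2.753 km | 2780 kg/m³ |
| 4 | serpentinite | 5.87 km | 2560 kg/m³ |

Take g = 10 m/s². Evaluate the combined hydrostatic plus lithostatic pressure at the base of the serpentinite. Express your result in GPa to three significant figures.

seawater: 1030 kg/m³ × 10 m/s² × 5686 m = 5.857×10^7 Pa = 0.05857 GPa
dolomite: 2880 kg/m³ × 10 m/s² × 2512 m = 7.235×10^7 Pa = 0.07235 GPa
shale: 2640 kg/m³ × 10 m/s² × 4392 m = 1.159×10^8 Pa = 0.1159 GPa
greenschist: 2780 kg/m³ × 10 m/s² × 2753 m = 7.653×10^7 Pa = 0.07653 GPa
serpentinite: 2560 kg/m³ × 10 m/s² × 5870 m = 1.503×10^8 Pa = 0.1503 GPa
Total = 0.05857 + 0.07235 + 0.1159 + 0.07653 + 0.1503 = 0.47367 GPa

0.474 GPa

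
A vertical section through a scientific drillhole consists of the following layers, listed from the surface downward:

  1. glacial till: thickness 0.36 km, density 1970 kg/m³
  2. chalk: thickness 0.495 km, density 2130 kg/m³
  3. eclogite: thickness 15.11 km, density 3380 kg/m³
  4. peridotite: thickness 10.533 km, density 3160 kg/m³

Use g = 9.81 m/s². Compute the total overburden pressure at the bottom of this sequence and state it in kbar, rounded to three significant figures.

8.45 kbar

glacial till: 1970 kg/m³ × 9.81 m/s² × 360 m = 6.957×10^6 Pa = 0.06957 kbar
chalk: 2130 kg/m³ × 9.81 m/s² × 495 m = 1.034×10^7 Pa = 0.1034 kbar
eclogite: 3380 kg/m³ × 9.81 m/s² × 15110 m = 5.010×10^8 Pa = 5.010 kbar
peridotite: 3160 kg/m³ × 9.81 m/s² × 10533 m = 3.265×10^8 Pa = 3.265 kbar
Total = 0.06957 + 0.1034 + 5.010 + 3.265 = 8.4483 kbar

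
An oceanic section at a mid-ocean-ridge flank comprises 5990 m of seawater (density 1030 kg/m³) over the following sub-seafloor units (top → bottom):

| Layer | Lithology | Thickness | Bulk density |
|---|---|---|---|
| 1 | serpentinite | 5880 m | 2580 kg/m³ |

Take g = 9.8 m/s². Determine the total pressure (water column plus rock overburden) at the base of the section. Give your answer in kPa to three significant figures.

209000 kPa

seawater: 1030 kg/m³ × 9.8 m/s² × 5990 m = 6.046×10^7 Pa = 60463 kPa
serpentinite: 2580 kg/m³ × 9.8 m/s² × 5880 m = 1.487×10^8 Pa = 1.487×10^5 kPa
Total = 60463 + 1.487×10^5 = 2.0913×10^5 kPa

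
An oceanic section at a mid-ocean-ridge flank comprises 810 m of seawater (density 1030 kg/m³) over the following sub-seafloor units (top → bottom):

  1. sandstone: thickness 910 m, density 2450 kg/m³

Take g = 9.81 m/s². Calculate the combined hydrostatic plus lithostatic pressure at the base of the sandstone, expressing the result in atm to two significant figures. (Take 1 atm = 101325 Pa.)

seawater: 1030 kg/m³ × 9.81 m/s² × 810 m = 8.184×10^6 Pa = 80.77 atm
sandstone: 2450 kg/m³ × 9.81 m/s² × 910 m = 2.187×10^7 Pa = 215.9 atm
Total = 80.77 + 215.9 = 296.63 atm

300 atm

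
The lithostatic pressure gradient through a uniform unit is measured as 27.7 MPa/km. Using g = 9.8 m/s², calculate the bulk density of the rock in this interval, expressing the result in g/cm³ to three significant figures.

ρ = (dP/dz)/g = 27.7 MPa/km / 9.8 m/s² = 27700 Pa/m / 9.8 m/s² = 2826.5 kg/m³
= 2.827 g/cm³

2.83 g/cm³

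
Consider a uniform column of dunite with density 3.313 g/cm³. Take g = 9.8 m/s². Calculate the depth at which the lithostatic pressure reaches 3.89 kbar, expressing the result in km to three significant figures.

12.0 km

h = P/(ρg) = 3.89 kbar / (3313 kg/m³ × 9.8 m/s²) = 3.890×10^8 Pa / 32467 Pa/m = 11981 m
= 11.981 km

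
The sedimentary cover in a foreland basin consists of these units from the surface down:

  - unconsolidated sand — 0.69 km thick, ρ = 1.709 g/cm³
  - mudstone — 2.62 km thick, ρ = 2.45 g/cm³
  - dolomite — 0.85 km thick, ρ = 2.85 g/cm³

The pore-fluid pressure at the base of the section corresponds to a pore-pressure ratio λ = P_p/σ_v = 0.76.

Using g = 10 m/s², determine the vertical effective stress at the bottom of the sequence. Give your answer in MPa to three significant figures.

24.0 MPa

Overburden (lithostatic) stress σ_v:
unconsolidated sand: 1709 kg/m³ × 10 m/s² × 690 m = 1.179×10^7 Pa = 11.79 MPa
mudstone: 2450 kg/m³ × 10 m/s² × 2620 m = 6.419×10^7 Pa = 64.19 MPa
dolomite: 2850 kg/m³ × 10 m/s² × 850 m = 2.422×10^7 Pa = 24.23 MPa
Total = 11.79 + 64.19 + 24.23 = 100.21 MPa
Pore pressure P_p = λ·σ_v = 0.76 × 100.2 MPa = 76.16 MPa
Effective stress σ' = σ_v − P_p = 100.2 − 76.16 = 24.050 MPa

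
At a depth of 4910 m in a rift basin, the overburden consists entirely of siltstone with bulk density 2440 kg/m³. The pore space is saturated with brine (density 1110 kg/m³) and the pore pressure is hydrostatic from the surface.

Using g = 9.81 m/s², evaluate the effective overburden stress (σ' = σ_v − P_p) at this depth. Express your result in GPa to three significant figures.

0.0641 GPa

Overburden (lithostatic) stress σ_v:
siltstone: 2440 kg/m³ × 9.81 m/s² × 4910 m = 1.175×10^8 Pa = 117.5 MPa
Pore pressure P_p = 1110 kg/m³ × 9.81 m/s² × 4910 m = 5.347×10^7 Pa = 53.47 MPa
Effective stress σ' = σ_v − P_p = 117.5 − 53.47 = 64.062 MPa = 0.064062 GPa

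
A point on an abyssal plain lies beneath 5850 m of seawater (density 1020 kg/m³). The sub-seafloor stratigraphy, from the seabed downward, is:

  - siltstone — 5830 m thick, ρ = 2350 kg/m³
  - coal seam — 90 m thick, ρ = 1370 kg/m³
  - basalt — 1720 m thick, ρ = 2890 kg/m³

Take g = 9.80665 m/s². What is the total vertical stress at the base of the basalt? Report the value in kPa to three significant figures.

seawater: 1020 kg/m³ × 9.80665 m/s² × 5850 m = 5.852×10^7 Pa = 58516 kPa
siltstone: 2350 kg/m³ × 9.80665 m/s² × 5830 m = 1.344×10^8 Pa = 1.344×10^5 kPa
coal seam: 1370 kg/m³ × 9.80665 m/s² × 90 m = 1.209×10^6 Pa = 1209 kPa
basalt: 2890 kg/m³ × 9.80665 m/s² × 1720 m = 4.875×10^7 Pa = 48747 kPa
Total = 58516 + 1.344×10^5 + 1209 + 48747 = 2.4283×10^5 kPa

243000 kPa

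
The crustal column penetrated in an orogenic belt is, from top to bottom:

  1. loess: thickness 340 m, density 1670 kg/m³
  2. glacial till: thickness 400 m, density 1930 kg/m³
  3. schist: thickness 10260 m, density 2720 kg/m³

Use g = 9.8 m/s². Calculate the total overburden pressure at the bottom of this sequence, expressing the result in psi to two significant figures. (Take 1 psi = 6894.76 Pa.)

loess: 1670 kg/m³ × 9.8 m/s² × 340 m = 5.564×10^6 Pa = 807.1 psi
glacial till: 1930 kg/m³ × 9.8 m/s² × 400 m = 7.566×10^6 Pa = 1097 psi
schist: 2720 kg/m³ × 9.8 m/s² × 10260 m = 2.735×10^8 Pa = 39666 psi
Total = 807.1 + 1097 + 39666 = 41571 psi

42000 psi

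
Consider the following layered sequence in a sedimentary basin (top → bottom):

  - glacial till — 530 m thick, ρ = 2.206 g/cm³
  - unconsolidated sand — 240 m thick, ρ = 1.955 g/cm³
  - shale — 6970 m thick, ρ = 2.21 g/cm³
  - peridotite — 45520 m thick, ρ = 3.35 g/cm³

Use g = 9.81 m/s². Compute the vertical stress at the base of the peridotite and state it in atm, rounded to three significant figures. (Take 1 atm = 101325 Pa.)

glacial till: 2206 kg/m³ × 9.81 m/s² × 530 m = 1.147×10^7 Pa = 113.2 atm
unconsolidated sand: 1955 kg/m³ × 9.81 m/s² × 240 m = 4.603×10^6 Pa = 45.43 atm
shale: 2210 kg/m³ × 9.81 m/s² × 6970 m = 1.511×10^8 Pa = 1491 atm
peridotite: 3350 kg/m³ × 9.81 m/s² × 45520 m = 1.496×10^9 Pa = 14764 atm
Total = 113.2 + 45.43 + 1491 + 14764 = 16414 atm

16400 atm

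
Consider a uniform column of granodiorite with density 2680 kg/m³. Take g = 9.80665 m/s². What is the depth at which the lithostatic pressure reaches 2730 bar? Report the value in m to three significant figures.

h = P/(ρg) = 2730 bar / (2680 kg/m³ × 9.80665 m/s²) = 2.730×10^8 Pa / 26282 Pa/m = 10387 m

10400 m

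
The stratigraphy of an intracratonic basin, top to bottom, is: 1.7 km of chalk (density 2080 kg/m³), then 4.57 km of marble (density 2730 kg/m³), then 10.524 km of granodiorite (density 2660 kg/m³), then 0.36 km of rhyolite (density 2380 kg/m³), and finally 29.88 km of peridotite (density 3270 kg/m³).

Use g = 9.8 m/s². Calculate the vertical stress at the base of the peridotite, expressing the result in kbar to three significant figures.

chalk: 2080 kg/m³ × 9.8 m/s² × 1700 m = 3.465×10^7 Pa = 0.3465 kbar
marble: 2730 kg/m³ × 9.8 m/s² × 4570 m = 1.223×10^8 Pa = 1.223 kbar
granodiorite: 2660 kg/m³ × 9.8 m/s² × 10524 m = 2.743×10^8 Pa = 2.743 kbar
rhyolite: 2380 kg/m³ × 9.8 m/s² × 360 m = 8.397×10^6 Pa = 0.08397 kbar
peridotite: 3270 kg/m³ × 9.8 m/s² × 29880 m = 9.575×10^8 Pa = 9.575 kbar
Total = 0.3465 + 1.223 + 2.743 + 0.08397 + 9.575 = 13.972 kbar

14.0 kbar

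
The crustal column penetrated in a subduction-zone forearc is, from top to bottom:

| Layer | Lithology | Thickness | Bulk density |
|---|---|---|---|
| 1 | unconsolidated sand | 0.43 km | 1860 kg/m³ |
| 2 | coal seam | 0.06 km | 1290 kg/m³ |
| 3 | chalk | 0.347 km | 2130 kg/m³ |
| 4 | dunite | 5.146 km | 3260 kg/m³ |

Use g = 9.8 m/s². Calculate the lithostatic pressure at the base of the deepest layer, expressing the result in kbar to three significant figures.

1.80 kbar

unconsolidated sand: 1860 kg/m³ × 9.8 m/s² × 430 m = 7.838×10^6 Pa = 0.07838 kbar
coal seam: 1290 kg/m³ × 9.8 m/s² × 60 m = 7.585×10^5 Pa = 7.585×10^-3 kbar
chalk: 2130 kg/m³ × 9.8 m/s² × 347 m = 7.243×10^6 Pa = 0.07243 kbar
dunite: 3260 kg/m³ × 9.8 m/s² × 5146 m = 1.644×10^8 Pa = 1.644 kbar
Total = 0.07838 + 7.585×10^-3 + 0.07243 + 1.644 = 1.8024 kbar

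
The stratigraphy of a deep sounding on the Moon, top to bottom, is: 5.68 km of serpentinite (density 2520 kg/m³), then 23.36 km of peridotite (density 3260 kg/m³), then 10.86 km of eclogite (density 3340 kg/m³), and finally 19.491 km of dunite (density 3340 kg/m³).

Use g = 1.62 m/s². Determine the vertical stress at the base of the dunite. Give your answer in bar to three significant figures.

serpentinite: 2520 kg/m³ × 1.62 m/s² × 5680 m = 2.319×10^7 Pa = 231.9 bar
peridotite: 3260 kg/m³ × 1.62 m/s² × 23360 m = 1.234×10^8 Pa = 1234 bar
eclogite: 3340 kg/m³ × 1.62 m/s² × 10860 m = 5.876×10^7 Pa = 587.6 bar
dunite: 3340 kg/m³ × 1.62 m/s² × 19491 m = 1.055×10^8 Pa = 1055 bar
Total = 231.9 + 1234 + 587.6 + 1055 = 3107.8 bar

3110 bar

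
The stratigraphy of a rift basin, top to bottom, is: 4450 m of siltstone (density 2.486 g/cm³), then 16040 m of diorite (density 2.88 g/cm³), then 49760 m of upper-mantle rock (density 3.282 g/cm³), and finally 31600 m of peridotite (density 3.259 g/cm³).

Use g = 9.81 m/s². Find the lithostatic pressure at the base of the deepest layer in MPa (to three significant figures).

siltstone: 2486 kg/m³ × 9.81 m/s² × 4450 m = 1.085×10^8 Pa = 108.5 MPa
diorite: 2880 kg/m³ × 9.81 m/s² × 16040 m = 4.532×10^8 Pa = 453.2 MPa
upper-mantle rock: 3282 kg/m³ × 9.81 m/s² × 49760 m = 1.602×10^9 Pa = 1602 MPa
peridotite: 3259 kg/m³ × 9.81 m/s² × 31600 m = 1.010×10^9 Pa = 1010 MPa
Total = 108.5 + 453.2 + 1602 + 1010 = 3174.1 MPa

3170 MPa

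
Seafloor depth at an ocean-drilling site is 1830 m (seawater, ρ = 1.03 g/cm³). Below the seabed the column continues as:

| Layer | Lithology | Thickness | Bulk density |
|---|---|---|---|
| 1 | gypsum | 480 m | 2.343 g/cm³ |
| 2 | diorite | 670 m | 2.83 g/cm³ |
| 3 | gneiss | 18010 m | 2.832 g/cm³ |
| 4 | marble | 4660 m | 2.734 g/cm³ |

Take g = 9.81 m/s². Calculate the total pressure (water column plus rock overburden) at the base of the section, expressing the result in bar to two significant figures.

seawater: 1030 kg/m³ × 9.81 m/s² × 1830 m = 1.849×10^7 Pa = 184.9 bar
gypsum: 2343 kg/m³ × 9.81 m/s² × 480 m = 1.103×10^7 Pa = 110.3 bar
diorite: 2830 kg/m³ × 9.81 m/s² × 670 m = 1.860×10^7 Pa = 186.0 bar
gneiss: 2832 kg/m³ × 9.81 m/s² × 18010 m = 5.004×10^8 Pa = 5004 bar
marble: 2734 kg/m³ × 9.81 m/s² × 4660 m = 1.250×10^8 Pa = 1250 bar
Total = 184.9 + 110.3 + 186.0 + 5004 + 1250 = 6734.6 bar

6700 bar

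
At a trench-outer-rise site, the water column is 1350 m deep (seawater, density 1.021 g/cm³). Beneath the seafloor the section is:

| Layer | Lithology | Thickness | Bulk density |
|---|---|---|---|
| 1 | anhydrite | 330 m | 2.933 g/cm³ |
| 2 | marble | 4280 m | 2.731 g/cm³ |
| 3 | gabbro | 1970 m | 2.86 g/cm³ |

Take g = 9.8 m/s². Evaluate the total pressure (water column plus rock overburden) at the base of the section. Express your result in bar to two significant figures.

seawater: 1021 kg/m³ × 9.8 m/s² × 1350 m = 1.351×10^7 Pa = 135.1 bar
anhydrite: 2933 kg/m³ × 9.8 m/s² × 330 m = 9.485×10^6 Pa = 94.85 bar
marble: 2731 kg/m³ × 9.8 m/s² × 4280 m = 1.145×10^8 Pa = 1145 bar
gabbro: 2860 kg/m³ × 9.8 m/s² × 1970 m = 5.522×10^7 Pa = 552.2 bar
Total = 135.1 + 94.85 + 1145 + 552.2 = 1927.6 bar

1900 bar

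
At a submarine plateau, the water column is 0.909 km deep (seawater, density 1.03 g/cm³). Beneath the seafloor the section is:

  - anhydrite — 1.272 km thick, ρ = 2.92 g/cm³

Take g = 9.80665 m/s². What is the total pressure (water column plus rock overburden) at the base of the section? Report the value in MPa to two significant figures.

46 MPa

seawater: 1030 kg/m³ × 9.80665 m/s² × 909 m = 9.182×10^6 Pa = 9.182 MPa
anhydrite: 2920 kg/m³ × 9.80665 m/s² × 1272 m = 3.642×10^7 Pa = 36.42 MPa
Total = 9.182 + 36.42 = 45.606 MPa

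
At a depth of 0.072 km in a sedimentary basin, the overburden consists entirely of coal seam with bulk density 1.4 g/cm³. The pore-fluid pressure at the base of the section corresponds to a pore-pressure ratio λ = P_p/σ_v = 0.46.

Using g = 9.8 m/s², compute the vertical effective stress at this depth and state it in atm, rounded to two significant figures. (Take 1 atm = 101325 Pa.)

Overburden (lithostatic) stress σ_v:
coal seam: 1400 kg/m³ × 9.8 m/s² × 72 m = 9.878×10^5 Pa = 0.9878 MPa
Pore pressure P_p = λ·σ_v = 0.46 × 0.9878 MPa = 0.4544 MPa
Effective stress σ' = σ_v − P_p = 0.9878 − 0.4544 = 0.53343 MPa = 5.2646 atm

5.3 atm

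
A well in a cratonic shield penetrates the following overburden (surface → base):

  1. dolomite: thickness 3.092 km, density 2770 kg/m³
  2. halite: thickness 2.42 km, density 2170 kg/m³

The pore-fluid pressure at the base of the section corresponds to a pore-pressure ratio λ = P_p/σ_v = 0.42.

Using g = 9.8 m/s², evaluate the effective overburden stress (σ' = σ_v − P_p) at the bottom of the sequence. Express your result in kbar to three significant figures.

Overburden (lithostatic) stress σ_v:
dolomite: 2770 kg/m³ × 9.8 m/s² × 3092 m = 8.394×10^7 Pa = 83.94 MPa
halite: 2170 kg/m³ × 9.8 m/s² × 2420 m = 5.146×10^7 Pa = 51.46 MPa
Total = 83.94 + 51.46 = 135.40 MPa
Pore pressure P_p = λ·σ_v = 0.42 × 135.4 MPa = 56.87 MPa
Effective stress σ' = σ_v − P_p = 135.4 − 56.87 = 78.532 MPa = 0.78532 kbar

0.785 kbar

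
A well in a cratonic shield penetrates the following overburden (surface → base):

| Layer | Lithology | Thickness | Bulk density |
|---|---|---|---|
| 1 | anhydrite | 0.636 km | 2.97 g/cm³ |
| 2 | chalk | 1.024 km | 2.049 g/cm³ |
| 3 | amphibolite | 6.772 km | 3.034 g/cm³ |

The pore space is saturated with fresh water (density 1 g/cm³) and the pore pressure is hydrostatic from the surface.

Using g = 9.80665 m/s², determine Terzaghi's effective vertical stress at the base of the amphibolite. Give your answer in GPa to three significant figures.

Overburden (lithostatic) stress σ_v:
anhydrite: 2970 kg/m³ × 9.80665 m/s² × 636 m = 1.852×10^7 Pa = 18.52 MPa
chalk: 2049 kg/m³ × 9.80665 m/s² × 1024 m = 2.058×10^7 Pa = 20.58 MPa
amphibolite: 3034 kg/m³ × 9.80665 m/s² × 6772 m = 2.015×10^8 Pa = 201.5 MPa
Total = 18.52 + 20.58 + 201.5 = 240.59 MPa
Pore pressure P_p = 1000 kg/m³ × 9.80665 m/s² × 8432 m = 8.269×10^7 Pa = 82.69 MPa
Effective stress σ' = σ_v − P_p = 240.6 − 82.69 = 157.90 MPa = 0.15790 GPa

0.158 GPa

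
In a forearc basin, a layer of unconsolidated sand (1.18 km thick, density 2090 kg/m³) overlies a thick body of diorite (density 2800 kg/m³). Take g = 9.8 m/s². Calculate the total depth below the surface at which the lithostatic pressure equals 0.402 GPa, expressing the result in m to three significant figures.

14900 m

Pressure at base of upper layers: 2090×9.8×1180 = 2.417×10^7 Pa = 0.02417 GPa
Remaining pressure to be supplied by diorite: 4.020×10^8 − 2.417×10^7 = 3.778×10^8 Pa
Additional depth in diorite = 3.778×10^8 Pa / (2800 kg/m³ × 9.8 m/s²) = 13769 m
Total depth = 1180 m + 13769 m = 14949 m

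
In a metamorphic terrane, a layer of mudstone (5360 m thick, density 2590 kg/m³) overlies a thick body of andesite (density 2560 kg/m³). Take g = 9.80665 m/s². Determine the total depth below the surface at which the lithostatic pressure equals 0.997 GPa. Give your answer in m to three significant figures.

39700 m

Pressure at base of upper layers: 2590×9.80665×5360 = 1.361×10^8 Pa = 0.1361 GPa
Remaining pressure to be supplied by andesite: 9.970×10^8 − 1.361×10^8 = 8.609×10^8 Pa
Additional depth in andesite = 8.609×10^8 Pa / (2560 kg/m³ × 9.80665 m/s²) = 34290 m
Total depth = 5360 m + 34290 m = 39650 m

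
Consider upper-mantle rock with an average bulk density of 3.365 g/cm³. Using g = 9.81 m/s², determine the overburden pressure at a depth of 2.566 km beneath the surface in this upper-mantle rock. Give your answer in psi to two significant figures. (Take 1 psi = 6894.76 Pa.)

12000 psi

upper-mantle rock: 3365 kg/m³ × 9.81 m/s² × 2566 m = 8.471×10^7 Pa = 12285 psi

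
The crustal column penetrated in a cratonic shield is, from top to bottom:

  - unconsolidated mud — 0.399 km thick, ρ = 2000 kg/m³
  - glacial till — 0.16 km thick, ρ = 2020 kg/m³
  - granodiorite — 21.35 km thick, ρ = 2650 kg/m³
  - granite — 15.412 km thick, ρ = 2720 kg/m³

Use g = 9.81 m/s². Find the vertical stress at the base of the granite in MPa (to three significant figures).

977 MPa

unconsolidated mud: 2000 kg/m³ × 9.81 m/s² × 399 m = 7.828×10^6 Pa = 7.828 MPa
glacial till: 2020 kg/m³ × 9.81 m/s² × 160 m = 3.171×10^6 Pa = 3.171 MPa
granodiorite: 2650 kg/m³ × 9.81 m/s² × 21350 m = 5.550×10^8 Pa = 555.0 MPa
granite: 2720 kg/m³ × 9.81 m/s² × 15412 m = 4.112×10^8 Pa = 411.2 MPa
Total = 7.828 + 3.171 + 555.0 + 411.2 = 977.27 MPa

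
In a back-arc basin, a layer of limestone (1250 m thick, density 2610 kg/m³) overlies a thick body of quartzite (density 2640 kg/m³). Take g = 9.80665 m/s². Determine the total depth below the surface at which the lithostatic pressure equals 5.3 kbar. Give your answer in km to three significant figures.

Pressure at base of upper layers: 2610×9.80665×1250 = 3.199×10^7 Pa = 0.3199 kbar
Remaining pressure to be supplied by quartzite: 5.300×10^8 − 3.199×10^7 = 4.980×10^8 Pa
Additional depth in quartzite = 4.980×10^8 Pa / (2640 kg/m³ × 9.80665 m/s²) = 19236 m
Total depth = 1250 m + 19236 m = 20486 m
= 20.486 km

20.5 km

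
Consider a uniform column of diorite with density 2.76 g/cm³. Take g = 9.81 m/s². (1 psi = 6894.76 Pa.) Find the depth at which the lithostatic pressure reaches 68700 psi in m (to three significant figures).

17500 m

h = P/(ρg) = 68700 psi / (2760 kg/m³ × 9.81 m/s²) = 4.737×10^8 Pa / 27076 Pa/m = 17494 m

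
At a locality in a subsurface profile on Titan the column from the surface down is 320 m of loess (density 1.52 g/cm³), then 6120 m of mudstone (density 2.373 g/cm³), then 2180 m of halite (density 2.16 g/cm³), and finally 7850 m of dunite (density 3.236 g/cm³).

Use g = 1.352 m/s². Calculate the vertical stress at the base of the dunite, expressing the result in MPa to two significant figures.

61 MPa

loess: 1520 kg/m³ × 1.352 m/s² × 320 m = 6.576×10^5 Pa = 0.6576 MPa
mudstone: 2373 kg/m³ × 1.352 m/s² × 6120 m = 1.963×10^7 Pa = 19.63 MPa
halite: 2160 kg/m³ × 1.352 m/s² × 2180 m = 6.366×10^6 Pa = 6.366 MPa
dunite: 3236 kg/m³ × 1.352 m/s² × 7850 m = 3.434×10^7 Pa = 34.34 MPa
Total = 0.6576 + 19.63 + 6.366 + 34.34 = 61.003 MPa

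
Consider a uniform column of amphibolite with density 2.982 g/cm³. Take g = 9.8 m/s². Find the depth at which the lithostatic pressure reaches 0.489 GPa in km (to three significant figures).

16.7 km

h = P/(ρg) = 0.489 GPa / (2982 kg/m³ × 9.8 m/s²) = 4.890×10^8 Pa / 29224 Pa/m = 16733 m
= 16.733 km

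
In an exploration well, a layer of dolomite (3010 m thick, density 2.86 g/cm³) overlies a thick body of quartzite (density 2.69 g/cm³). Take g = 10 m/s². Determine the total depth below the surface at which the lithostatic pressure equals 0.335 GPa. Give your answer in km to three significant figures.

12.3 km

Pressure at base of upper layers: 2860×10×3010 = 8.609×10^7 Pa = 0.08609 GPa
Remaining pressure to be supplied by quartzite: 3.350×10^8 − 8.609×10^7 = 2.489×10^8 Pa
Additional depth in quartzite = 2.489×10^8 Pa / (2690 kg/m³ × 10 m/s²) = 9253.3 m
Total depth = 3010 m + 9253.3 m = 12263 m
= 12.263 km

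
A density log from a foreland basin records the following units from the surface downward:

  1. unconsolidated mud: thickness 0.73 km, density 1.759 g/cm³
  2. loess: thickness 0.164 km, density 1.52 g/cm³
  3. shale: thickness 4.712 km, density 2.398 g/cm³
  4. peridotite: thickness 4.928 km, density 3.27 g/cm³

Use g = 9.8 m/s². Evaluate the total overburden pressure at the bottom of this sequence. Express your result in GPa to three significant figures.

0.284 GPa

unconsolidated mud: 1759 kg/m³ × 9.8 m/s² × 730 m = 1.258×10^7 Pa = 0.01258 GPa
loess: 1520 kg/m³ × 9.8 m/s² × 164 m = 2.443×10^6 Pa = 2.443×10^-3 GPa
shale: 2398 kg/m³ × 9.8 m/s² × 4712 m = 1.107×10^8 Pa = 0.1107 GPa
peridotite: 3270 kg/m³ × 9.8 m/s² × 4928 m = 1.579×10^8 Pa = 0.1579 GPa
Total = 0.01258 + 2.443×10^-3 + 0.1107 + 0.1579 = 0.28368 GPa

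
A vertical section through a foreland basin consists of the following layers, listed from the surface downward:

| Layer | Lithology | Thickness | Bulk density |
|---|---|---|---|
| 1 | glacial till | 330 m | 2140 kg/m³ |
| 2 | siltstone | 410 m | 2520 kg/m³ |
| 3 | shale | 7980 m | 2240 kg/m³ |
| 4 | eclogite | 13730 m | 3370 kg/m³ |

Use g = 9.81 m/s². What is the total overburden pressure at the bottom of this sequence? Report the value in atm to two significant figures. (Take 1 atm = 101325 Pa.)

glacial till: 2140 kg/m³ × 9.81 m/s² × 330 m = 6.928×10^6 Pa = 68.37 atm
siltstone: 2520 kg/m³ × 9.81 m/s² × 410 m = 1.014×10^7 Pa = 100.0 atm
shale: 2240 kg/m³ × 9.81 m/s² × 7980 m = 1.754×10^8 Pa = 1731 atm
eclogite: 3370 kg/m³ × 9.81 m/s² × 13730 m = 4.539×10^8 Pa = 4480 atm
Total = 68.37 + 100.0 + 1731 + 4480 = 6378.8 atm

6400 atm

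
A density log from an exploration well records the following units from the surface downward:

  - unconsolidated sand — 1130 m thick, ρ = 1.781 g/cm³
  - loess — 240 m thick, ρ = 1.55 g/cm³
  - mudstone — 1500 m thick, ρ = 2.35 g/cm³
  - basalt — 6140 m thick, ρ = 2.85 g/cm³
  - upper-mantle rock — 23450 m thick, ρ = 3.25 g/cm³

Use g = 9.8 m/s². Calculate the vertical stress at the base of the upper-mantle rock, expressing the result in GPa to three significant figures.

unconsolidated sand: 1781 kg/m³ × 9.8 m/s² × 1130 m = 1.972×10^7 Pa = 0.01972 GPa
loess: 1550 kg/m³ × 9.8 m/s² × 240 m = 3.646×10^6 Pa = 3.646×10^-3 GPa
mudstone: 2350 kg/m³ × 9.8 m/s² × 1500 m = 3.454×10^7 Pa = 0.03454 GPa
basalt: 2850 kg/m³ × 9.8 m/s² × 6140 m = 1.715×10^8 Pa = 0.1715 GPa
upper-mantle rock: 3250 kg/m³ × 9.8 m/s² × 23450 m = 7.469×10^8 Pa = 0.7469 GPa
Total = 0.01972 + 3.646×10^-3 + 0.03454 + 0.1715 + 0.7469 = 0.97629 GPa

0.976 GPa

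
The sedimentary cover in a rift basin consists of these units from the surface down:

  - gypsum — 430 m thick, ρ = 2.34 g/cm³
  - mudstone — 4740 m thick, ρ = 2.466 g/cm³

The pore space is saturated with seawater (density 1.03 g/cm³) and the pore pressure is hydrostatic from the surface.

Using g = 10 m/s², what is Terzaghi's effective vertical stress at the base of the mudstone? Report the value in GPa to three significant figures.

Overburden (lithostatic) stress σ_v:
gypsum: 2340 kg/m³ × 10 m/s² × 430 m = 1.006×10^7 Pa = 10.06 MPa
mudstone: 2466 kg/m³ × 10 m/s² × 4740 m = 1.169×10^8 Pa = 116.9 MPa
Total = 10.06 + 116.9 = 126.95 MPa
Pore pressure P_p = 1030 kg/m³ × 10 m/s² × 5170 m = 5.325×10^7 Pa = 53.25 MPa
Effective stress σ' = σ_v − P_p = 127.0 − 53.25 = 73.699 MPa = 0.073699 GPa

0.0737 GPa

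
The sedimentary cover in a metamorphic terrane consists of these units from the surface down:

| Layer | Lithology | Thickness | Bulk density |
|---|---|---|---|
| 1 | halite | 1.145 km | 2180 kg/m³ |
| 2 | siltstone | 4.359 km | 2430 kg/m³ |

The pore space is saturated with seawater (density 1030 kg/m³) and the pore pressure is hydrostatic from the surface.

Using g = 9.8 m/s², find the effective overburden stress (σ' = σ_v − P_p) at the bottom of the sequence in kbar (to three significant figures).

Overburden (lithostatic) stress σ_v:
halite: 2180 kg/m³ × 9.8 m/s² × 1145 m = 2.446×10^7 Pa = 24.46 MPa
siltstone: 2430 kg/m³ × 9.8 m/s² × 4359 m = 1.038×10^8 Pa = 103.8 MPa
Total = 24.46 + 103.8 = 128.27 MPa
Pore pressure P_p = 1030 kg/m³ × 9.8 m/s² × 5504 m = 5.556×10^7 Pa = 55.56 MPa
Effective stress σ' = σ_v − P_p = 128.3 − 55.56 = 72.710 MPa = 0.72710 kbar

0.727 kbar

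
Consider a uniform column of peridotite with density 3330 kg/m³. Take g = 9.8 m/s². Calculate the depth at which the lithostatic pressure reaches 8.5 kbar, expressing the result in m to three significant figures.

26000 m

h = P/(ρg) = 8.5 kbar / (3330 kg/m³ × 9.8 m/s²) = 8.500×10^8 Pa / 32634 Pa/m = 26046 m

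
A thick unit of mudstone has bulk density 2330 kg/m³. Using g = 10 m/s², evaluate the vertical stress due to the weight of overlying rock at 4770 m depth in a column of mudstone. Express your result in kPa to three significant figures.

mudstone: 2330 kg/m³ × 10 m/s² × 4770 m = 1.111×10^8 Pa = 1.111×10^5 kPa

111000 kPa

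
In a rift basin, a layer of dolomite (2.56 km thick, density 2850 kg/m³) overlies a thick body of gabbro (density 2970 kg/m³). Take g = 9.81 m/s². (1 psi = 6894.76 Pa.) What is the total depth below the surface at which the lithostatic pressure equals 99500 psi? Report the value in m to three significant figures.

23600 m

Pressure at base of upper layers: 2850×9.81×2560 = 7.157×10^7 Pa = 10381 psi
Remaining pressure to be supplied by gabbro: 6.860×10^8 − 7.157×10^7 = 6.145×10^8 Pa
Additional depth in gabbro = 6.145×10^8 Pa / (2970 kg/m³ × 9.81 m/s²) = 21089 m
Total depth = 2560 m + 21089 m = 23649 m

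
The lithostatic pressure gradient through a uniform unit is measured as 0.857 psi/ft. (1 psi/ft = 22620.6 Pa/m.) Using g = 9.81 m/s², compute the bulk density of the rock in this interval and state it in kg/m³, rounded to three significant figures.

ρ = (dP/dz)/g = 0.857 psi/ft / 9.81 m/s² = 19386 Pa/m / 9.81 m/s² = 1976.1 kg/m³

1980 kg/m³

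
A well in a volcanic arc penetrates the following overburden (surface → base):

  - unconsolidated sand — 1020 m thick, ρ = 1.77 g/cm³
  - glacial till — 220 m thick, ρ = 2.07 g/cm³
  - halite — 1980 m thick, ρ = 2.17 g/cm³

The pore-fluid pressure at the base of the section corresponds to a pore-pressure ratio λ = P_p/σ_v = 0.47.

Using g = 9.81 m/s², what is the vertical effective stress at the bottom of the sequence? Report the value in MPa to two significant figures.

Overburden (lithostatic) stress σ_v:
unconsolidated sand: 1770 kg/m³ × 9.81 m/s² × 1020 m = 1.771×10^7 Pa = 17.71 MPa
glacial till: 2070 kg/m³ × 9.81 m/s² × 220 m = 4.467×10^6 Pa = 4.467 MPa
halite: 2170 kg/m³ × 9.81 m/s² × 1980 m = 4.215×10^7 Pa = 42.15 MPa
Total = 17.71 + 4.467 + 42.15 = 64.328 MPa
Pore pressure P_p = λ·σ_v = 0.47 × 64.33 MPa = 30.23 MPa
Effective stress σ' = σ_v − P_p = 64.33 − 30.23 = 34.094 MPa

34 MPa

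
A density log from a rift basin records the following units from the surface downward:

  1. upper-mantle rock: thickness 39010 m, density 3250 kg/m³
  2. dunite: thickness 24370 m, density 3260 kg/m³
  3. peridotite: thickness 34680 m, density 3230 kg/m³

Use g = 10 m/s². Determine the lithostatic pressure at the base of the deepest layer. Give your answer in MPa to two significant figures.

upper-mantle rock: 3250 kg/m³ × 10 m/s² × 39010 m = 1.268×10^9 Pa = 1268 MPa
dunite: 3260 kg/m³ × 10 m/s² × 24370 m = 7.945×10^8 Pa = 794.5 MPa
peridotite: 3230 kg/m³ × 10 m/s² × 34680 m = 1.120×10^9 Pa = 1120 MPa
Total = 1268 + 794.5 + 1120 = 3182.5 MPa

3200 MPa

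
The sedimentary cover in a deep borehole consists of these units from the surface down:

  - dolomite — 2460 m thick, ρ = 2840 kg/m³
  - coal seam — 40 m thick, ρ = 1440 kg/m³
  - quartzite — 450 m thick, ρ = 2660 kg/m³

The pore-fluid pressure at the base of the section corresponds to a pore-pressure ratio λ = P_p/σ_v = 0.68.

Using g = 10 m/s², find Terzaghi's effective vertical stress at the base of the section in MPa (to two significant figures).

26 MPa

Overburden (lithostatic) stress σ_v:
dolomite: 2840 kg/m³ × 10 m/s² × 2460 m = 6.986×10^7 Pa = 69.86 MPa
coal seam: 1440 kg/m³ × 10 m/s² × 40 m = 5.760×10^5 Pa = 0.5760 MPa
quartzite: 2660 kg/m³ × 10 m/s² × 450 m = 1.197×10^7 Pa = 11.97 MPa
Total = 69.86 + 0.5760 + 11.97 = 82.410 MPa
Pore pressure P_p = λ·σ_v = 0.68 × 82.41 MPa = 56.04 MPa
Effective stress σ' = σ_v − P_p = 82.41 − 56.04 = 26.371 MPa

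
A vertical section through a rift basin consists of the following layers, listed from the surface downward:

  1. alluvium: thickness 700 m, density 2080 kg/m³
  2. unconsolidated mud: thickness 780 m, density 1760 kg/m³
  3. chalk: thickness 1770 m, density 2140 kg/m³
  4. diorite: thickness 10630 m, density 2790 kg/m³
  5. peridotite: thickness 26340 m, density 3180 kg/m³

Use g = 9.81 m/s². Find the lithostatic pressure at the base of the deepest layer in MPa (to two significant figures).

1200 MPa

alluvium: 2080 kg/m³ × 9.81 m/s² × 700 m = 1.428×10^7 Pa = 14.28 MPa
unconsolidated mud: 1760 kg/m³ × 9.81 m/s² × 780 m = 1.347×10^7 Pa = 13.47 MPa
chalk: 2140 kg/m³ × 9.81 m/s² × 1770 m = 3.716×10^7 Pa = 37.16 MPa
diorite: 2790 kg/m³ × 9.81 m/s² × 10630 m = 2.909×10^8 Pa = 290.9 MPa
peridotite: 3180 kg/m³ × 9.81 m/s² × 26340 m = 8.217×10^8 Pa = 821.7 MPa
Total = 14.28 + 13.47 + 37.16 + 290.9 + 821.7 = 1177.5 MPa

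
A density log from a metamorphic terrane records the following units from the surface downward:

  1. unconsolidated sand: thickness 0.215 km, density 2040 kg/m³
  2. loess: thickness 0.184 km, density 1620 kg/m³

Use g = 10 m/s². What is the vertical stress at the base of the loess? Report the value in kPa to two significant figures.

7400 kPa

unconsolidated sand: 2040 kg/m³ × 10 m/s² × 215 m = 4.386×10^6 Pa = 4386 kPa
loess: 1620 kg/m³ × 10 m/s² × 184 m = 2.981×10^6 Pa = 2981 kPa
Total = 4386 + 2981 = 7366.8 kPa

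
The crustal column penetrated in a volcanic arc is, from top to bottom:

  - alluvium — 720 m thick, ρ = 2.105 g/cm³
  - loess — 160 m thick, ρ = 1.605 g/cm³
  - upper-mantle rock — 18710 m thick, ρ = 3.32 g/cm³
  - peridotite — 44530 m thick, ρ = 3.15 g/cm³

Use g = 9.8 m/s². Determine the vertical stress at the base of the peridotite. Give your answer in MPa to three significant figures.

2000 MPa

alluvium: 2105 kg/m³ × 9.8 m/s² × 720 m = 1.485×10^7 Pa = 14.85 MPa
loess: 1605 kg/m³ × 9.8 m/s² × 160 m = 2.517×10^6 Pa = 2.517 MPa
upper-mantle rock: 3320 kg/m³ × 9.8 m/s² × 18710 m = 6.087×10^8 Pa = 608.7 MPa
peridotite: 3150 kg/m³ × 9.8 m/s² × 44530 m = 1.375×10^9 Pa = 1375 MPa
Total = 14.85 + 2.517 + 608.7 + 1375 = 2000.8 MPa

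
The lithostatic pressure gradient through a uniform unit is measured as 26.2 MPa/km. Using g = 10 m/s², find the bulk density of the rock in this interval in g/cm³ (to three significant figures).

2.62 g/cm³

ρ = (dP/dz)/g = 26.2 MPa/km / 10 m/s² = 26200 Pa/m / 10 m/s² = 2620.0 kg/m³
= 2.620 g/cm³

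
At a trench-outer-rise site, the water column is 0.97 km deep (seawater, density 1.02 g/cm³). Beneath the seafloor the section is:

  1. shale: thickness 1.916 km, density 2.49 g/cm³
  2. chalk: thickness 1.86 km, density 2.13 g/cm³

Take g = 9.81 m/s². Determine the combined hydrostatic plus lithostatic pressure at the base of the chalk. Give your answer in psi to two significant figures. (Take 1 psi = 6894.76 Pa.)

14000 psi

seawater: 1020 kg/m³ × 9.81 m/s² × 970 m = 9.706×10^6 Pa = 1408 psi
shale: 2490 kg/m³ × 9.81 m/s² × 1916 m = 4.680×10^7 Pa = 6788 psi
chalk: 2130 kg/m³ × 9.81 m/s² × 1860 m = 3.887×10^7 Pa = 5637 psi
Total = 1408 + 6788 + 5637 = 13833 psi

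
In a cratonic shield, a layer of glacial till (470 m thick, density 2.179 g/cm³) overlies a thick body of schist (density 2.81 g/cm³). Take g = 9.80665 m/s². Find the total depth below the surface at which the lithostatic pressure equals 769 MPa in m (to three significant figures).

Pressure at base of upper layers: 2179×9.80665×470 = 1.004×10^7 Pa = 10.04 MPa
Remaining pressure to be supplied by schist: 7.690×10^8 − 1.004×10^7 = 7.590×10^8 Pa
Additional depth in schist = 7.590×10^8 Pa / (2810 kg/m³ × 9.80665 m/s²) = 27542 m
Total depth = 470 m + 27542 m = 28012 m

28000 m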